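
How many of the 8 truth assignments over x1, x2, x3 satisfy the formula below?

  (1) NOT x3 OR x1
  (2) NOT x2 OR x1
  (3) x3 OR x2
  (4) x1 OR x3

There are 2^3 = 8 truth assignments over (x1, x2, x3).
Check each against the 4 clauses (columns in the order x1, x2, x3):
  F F F  ✗ fails (x3 OR x2)
  F F T  ✗ fails (NOT x3 OR x1)
  F T F  ✗ fails (NOT x2 OR x1)
  F T T  ✗ fails (NOT x3 OR x1)
  T F F  ✗ fails (x3 OR x2)
  T F T  ✓ satisfies all
  T T F  ✓ satisfies all
  T T T  ✓ satisfies all
3 of the 8 rows are models.

3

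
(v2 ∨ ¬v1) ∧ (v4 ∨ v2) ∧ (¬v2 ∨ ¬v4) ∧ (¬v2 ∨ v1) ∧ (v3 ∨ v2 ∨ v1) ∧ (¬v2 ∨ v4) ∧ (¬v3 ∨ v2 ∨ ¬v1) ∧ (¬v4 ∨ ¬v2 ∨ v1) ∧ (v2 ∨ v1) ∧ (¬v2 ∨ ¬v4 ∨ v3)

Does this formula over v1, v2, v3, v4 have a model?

Try v2 = True.
Unit clause (¬v4) forces v4 = False.
Now (v4) is unsatisfied and unit — conflict.
That branch fails; take v2 = False instead.
Unit clause (¬v1) forces v1 = False.
Now (v1) is unsatisfied and unit — conflict.
Both values of v2 lead to a conflict.
No assignment satisfies every clause.

No, unsatisfiable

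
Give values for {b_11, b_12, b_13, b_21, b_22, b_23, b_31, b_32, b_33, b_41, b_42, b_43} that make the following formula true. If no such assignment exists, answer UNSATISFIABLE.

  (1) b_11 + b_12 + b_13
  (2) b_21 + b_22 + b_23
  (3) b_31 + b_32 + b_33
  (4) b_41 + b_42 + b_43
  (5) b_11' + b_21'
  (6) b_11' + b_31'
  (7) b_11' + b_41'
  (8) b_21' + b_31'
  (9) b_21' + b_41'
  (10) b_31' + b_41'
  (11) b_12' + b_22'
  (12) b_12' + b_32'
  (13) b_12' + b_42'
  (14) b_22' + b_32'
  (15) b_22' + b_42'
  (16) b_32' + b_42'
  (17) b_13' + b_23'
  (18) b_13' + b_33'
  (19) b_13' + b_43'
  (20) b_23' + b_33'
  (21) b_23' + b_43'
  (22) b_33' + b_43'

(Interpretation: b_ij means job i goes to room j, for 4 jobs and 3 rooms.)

UNSATISFIABLE

Branch on b_11: set b_11 = 0.
Branch on b_12: set b_12 = 1.
Unit clause (b_22') forces b_22 = 0.
Unit clause (b_32') forces b_32 = 0.
Unit clause (b_42') forces b_42 = 0.
Branch on b_21: set b_21 = 1.
Unit clause (b_31') forces b_31 = 0.
Unit clause (b_33) forces b_33 = 1.
Unit clause (b_41') forces b_41 = 0.
Unit clause (b_43) forces b_43 = 1.
That conflicts with the unit clause (b_43').
That branch fails; take b_21 = 0 instead.
Unit clause (b_23) forces b_23 = 1.
Unit clause (b_13') forces b_13 = 0.
Unit clause (b_33') forces b_33 = 0.
Unit clause (b_31) forces b_31 = 1.
Unit clause (b_41') forces b_41 = 0.
Unit clause (b_43) forces b_43 = 1.
That conflicts with the unit clause (b_43').
Neither b_21 = 1 nor b_21 = 0 works.
That branch fails; take b_12 = 0 instead.
Unit clause (b_13) forces b_13 = 1.
Unit clause (b_23') forces b_23 = 0.
Unit clause (b_33') forces b_33 = 0.
Unit clause (b_43') forces b_43 = 0.
Branch on b_21: set b_21 = 1.
Unit clause (b_31') forces b_31 = 0.
Unit clause (b_32) forces b_32 = 1.
Unit clause (b_41') forces b_41 = 0.
Unit clause (b_42) forces b_42 = 1.
That conflicts with the unit clause (b_42').
That branch fails; take b_21 = 0 instead.
Unit clause (b_22) forces b_22 = 1.
Unit clause (b_32') forces b_32 = 0.
Unit clause (b_31) forces b_31 = 1.
Unit clause (b_41') forces b_41 = 0.
Unit clause (b_42) forces b_42 = 1.
That conflicts with the unit clause (b_42').
Neither b_21 = 1 nor b_21 = 0 works.
Neither b_12 = 1 nor b_12 = 0 works.
That branch fails; take b_11 = 1 instead.
Unit clause (b_21') forces b_21 = 0.
Unit clause (b_31') forces b_31 = 0.
Unit clause (b_41') forces b_41 = 0.
Branch on b_22: set b_22 = 1.
Unit clause (b_12') forces b_12 = 0.
Unit clause (b_32') forces b_32 = 0.
Unit clause (b_33) forces b_33 = 1.
Unit clause (b_42') forces b_42 = 0.
Unit clause (b_43) forces b_43 = 1.
That conflicts with the unit clause (b_43').
That branch fails; take b_22 = 0 instead.
Unit clause (b_23) forces b_23 = 1.
Unit clause (b_13') forces b_13 = 0.
Unit clause (b_33') forces b_33 = 0.
Unit clause (b_32) forces b_32 = 1.
Unit clause (b_12') forces b_12 = 0.
Unit clause (b_42') forces b_42 = 0.
Unit clause (b_43) forces b_43 = 1.
That conflicts with the unit clause (b_43').
Neither b_22 = 1 nor b_22 = 0 works.
Neither b_11 = 1 nor b_11 = 0 works.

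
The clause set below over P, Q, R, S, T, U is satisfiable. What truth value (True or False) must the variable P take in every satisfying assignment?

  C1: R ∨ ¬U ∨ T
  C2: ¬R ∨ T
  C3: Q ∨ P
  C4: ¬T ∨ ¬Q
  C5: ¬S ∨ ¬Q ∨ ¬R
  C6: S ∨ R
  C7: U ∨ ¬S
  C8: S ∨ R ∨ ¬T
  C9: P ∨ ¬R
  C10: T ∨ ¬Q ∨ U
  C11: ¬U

Suppose P = False.
From the singleton clause (Q), Q = True.
From the singleton clause (¬T), T = False.
From the singleton clause (¬R), R = False.
From the singleton clause (¬U), U = False.
That conflicts with the unit clause (U).
So every satisfying assignment has P = True.

True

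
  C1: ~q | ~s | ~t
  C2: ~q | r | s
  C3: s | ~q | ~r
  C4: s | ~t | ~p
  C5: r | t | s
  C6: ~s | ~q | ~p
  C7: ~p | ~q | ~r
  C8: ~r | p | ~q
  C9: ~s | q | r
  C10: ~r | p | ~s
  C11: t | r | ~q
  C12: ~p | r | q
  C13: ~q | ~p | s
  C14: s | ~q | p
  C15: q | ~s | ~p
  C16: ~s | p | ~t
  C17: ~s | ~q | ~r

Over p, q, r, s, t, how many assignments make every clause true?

There are 2^5 = 32 truth assignments over (p, q, r, s, t).
Split on t. With t = 1, the clauses containing t are satisfied and ~t drops from the rest; 2 of the 2^4 = 16 assignments to the other variables satisfy what remains.
With t = 0, by the same count on the reduced clause set, 2 assignments work.
(One model: p=F, q=F, r=F, s=F, t=T.)
Total: 2 + 2 = 4.

4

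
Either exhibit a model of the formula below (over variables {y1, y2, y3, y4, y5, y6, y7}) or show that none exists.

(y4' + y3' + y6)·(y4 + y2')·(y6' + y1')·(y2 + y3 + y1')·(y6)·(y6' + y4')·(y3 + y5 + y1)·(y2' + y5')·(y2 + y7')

y1 ↦ 0,  y2 ↦ 0,  y3 ↦ 1,  y4 ↦ 0,  y5 ↦ 0,  y6 ↦ 1,  y7 ↦ 0

Unit clause (y6) forces y6 = 1.
Unit clause (y1') forces y1 = 0.
Unit clause (y4') forces y4 = 0.
Unit clause (y2') forces y2 = 0.
Unit clause (y7') forces y7 = 0.
Case y3 = 1:
Every clause is now satisfied; y5 is unconstrained.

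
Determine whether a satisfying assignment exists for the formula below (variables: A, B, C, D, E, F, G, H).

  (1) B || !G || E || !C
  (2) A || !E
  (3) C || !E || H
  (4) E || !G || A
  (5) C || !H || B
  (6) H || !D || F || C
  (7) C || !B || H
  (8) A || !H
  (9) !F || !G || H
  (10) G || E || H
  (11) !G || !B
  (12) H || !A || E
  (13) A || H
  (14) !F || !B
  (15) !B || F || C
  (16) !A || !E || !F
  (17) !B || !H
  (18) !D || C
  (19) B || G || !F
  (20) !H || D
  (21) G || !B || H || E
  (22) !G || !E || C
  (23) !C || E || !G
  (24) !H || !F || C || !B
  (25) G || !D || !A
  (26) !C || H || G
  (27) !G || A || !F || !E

Case A = true:
Case G = true:
Unit clause (!B) forces B = false.
Case E = true:
Unit clause (!F) forces F = false.
Unit clause (C) forces C = true.
Case H = true:
Unit clause (D) forces D = true.
All clauses are satisfied.
A satisfying assignment: A ↦ true,  B ↦ false,  C ↦ true,  D ↦ true,  E ↦ true,  F ↦ false,  G ↦ true,  H ↦ true.

Satisfiable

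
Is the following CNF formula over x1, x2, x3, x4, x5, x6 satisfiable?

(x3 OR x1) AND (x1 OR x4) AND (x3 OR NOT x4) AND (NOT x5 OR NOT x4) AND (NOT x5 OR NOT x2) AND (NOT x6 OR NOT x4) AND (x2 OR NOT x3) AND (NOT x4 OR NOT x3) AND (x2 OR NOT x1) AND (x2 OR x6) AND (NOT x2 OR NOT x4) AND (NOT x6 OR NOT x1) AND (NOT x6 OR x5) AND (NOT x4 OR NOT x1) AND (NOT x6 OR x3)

Try x3 = true.
The clause (x2) is unit, so x2 = true.
The clause (NOT x5) is unit, so x5 = false.
The clause (NOT x4) is unit, so x4 = false.
The clause (x1) is unit, so x1 = true.
The clause (NOT x6) is unit, so x6 = false.
Every clause now holds.
A satisfying assignment: x1=true; x2=true; x3=true; x4=false; x5=false; x6=false.

Yes, satisfiable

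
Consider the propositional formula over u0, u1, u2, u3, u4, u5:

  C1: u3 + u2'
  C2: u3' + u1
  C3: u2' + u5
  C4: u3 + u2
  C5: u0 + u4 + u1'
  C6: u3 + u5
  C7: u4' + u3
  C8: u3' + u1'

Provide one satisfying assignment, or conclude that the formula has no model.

Try u3 = 1.
The clause (u1) is unit, so u1 = 1.
Now (u1') is unsatisfied and unit — conflict.
Backtrack on u3: now try u3 = 0.
The clause (u2') is unit, so u2 = 0.
Now (u2) is unsatisfied and unit — conflict.
Both values of u3 lead to a conflict.

UNSATISFIABLE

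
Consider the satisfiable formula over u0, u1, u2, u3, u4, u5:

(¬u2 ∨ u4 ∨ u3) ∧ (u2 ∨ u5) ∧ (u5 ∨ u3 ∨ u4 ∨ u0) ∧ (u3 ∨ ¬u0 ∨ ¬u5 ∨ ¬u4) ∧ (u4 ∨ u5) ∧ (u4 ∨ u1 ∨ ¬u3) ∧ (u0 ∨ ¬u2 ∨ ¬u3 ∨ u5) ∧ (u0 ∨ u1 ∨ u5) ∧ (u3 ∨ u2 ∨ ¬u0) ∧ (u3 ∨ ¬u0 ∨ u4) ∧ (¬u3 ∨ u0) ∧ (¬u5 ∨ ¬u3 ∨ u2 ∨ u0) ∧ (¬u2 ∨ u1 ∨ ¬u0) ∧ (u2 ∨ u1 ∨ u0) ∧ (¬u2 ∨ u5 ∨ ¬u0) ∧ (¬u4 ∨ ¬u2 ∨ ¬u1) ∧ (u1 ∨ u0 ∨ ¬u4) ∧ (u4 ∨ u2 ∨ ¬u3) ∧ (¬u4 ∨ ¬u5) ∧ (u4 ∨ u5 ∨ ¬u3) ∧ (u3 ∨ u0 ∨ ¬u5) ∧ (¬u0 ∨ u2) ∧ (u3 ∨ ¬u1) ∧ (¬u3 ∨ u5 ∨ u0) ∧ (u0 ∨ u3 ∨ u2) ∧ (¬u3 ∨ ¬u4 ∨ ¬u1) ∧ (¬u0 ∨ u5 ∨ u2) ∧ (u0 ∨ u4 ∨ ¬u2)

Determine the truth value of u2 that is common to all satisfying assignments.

Suppose u2 = False.
(u5) alone gives u5 = True.
(¬u4) alone gives u4 = False.
(¬u3) alone gives u3 = False.
(¬u0) alone gives u0 = False.
That conflicts with the unit clause (u0).
So every satisfying assignment has u2 = True.

True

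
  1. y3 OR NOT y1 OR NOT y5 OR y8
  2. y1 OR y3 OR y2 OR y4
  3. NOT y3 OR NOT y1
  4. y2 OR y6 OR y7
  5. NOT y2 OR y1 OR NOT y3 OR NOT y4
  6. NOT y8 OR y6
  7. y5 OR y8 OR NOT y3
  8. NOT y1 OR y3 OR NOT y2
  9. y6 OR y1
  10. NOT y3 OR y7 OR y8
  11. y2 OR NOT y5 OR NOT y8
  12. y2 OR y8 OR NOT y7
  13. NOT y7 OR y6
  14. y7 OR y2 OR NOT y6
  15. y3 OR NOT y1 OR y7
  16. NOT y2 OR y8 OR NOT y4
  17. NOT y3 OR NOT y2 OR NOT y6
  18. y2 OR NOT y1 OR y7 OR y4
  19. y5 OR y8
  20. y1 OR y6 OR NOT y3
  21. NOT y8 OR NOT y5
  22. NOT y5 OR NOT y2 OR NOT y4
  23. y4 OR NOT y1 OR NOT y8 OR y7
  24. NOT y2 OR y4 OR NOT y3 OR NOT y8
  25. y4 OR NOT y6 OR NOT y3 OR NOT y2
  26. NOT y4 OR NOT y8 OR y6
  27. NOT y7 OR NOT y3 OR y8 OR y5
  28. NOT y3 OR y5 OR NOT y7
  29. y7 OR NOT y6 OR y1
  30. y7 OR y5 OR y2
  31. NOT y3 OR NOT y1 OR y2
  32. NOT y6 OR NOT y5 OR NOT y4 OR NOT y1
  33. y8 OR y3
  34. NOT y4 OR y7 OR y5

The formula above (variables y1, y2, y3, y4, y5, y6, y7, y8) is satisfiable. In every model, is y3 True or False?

False

Suppose y3 = true.
From the singleton clause (NOT y1), y1 = false.
From the singleton clause (y6), y6 = true.
From the singleton clause (NOT y2), y2 = false.
From the singleton clause (y7), y7 = true.
From the singleton clause (y8), y8 = true.
From the singleton clause (NOT y5), y5 = false.
That conflicts with the unit clause (y5).
So every satisfying assignment has y3 = False.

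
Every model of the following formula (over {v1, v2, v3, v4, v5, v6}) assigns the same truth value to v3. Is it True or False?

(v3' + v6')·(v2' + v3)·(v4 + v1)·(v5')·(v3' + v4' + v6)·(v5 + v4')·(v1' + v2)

Suppose v3 = 0.
The clause (v2') is unit, so v2 = 0.
The clause (v5') is unit, so v5 = 0.
The clause (v4') is unit, so v4 = 0.
The clause (v1) is unit, so v1 = 1.
That conflicts with the unit clause (v1').
So every satisfying assignment has v3 = True.

True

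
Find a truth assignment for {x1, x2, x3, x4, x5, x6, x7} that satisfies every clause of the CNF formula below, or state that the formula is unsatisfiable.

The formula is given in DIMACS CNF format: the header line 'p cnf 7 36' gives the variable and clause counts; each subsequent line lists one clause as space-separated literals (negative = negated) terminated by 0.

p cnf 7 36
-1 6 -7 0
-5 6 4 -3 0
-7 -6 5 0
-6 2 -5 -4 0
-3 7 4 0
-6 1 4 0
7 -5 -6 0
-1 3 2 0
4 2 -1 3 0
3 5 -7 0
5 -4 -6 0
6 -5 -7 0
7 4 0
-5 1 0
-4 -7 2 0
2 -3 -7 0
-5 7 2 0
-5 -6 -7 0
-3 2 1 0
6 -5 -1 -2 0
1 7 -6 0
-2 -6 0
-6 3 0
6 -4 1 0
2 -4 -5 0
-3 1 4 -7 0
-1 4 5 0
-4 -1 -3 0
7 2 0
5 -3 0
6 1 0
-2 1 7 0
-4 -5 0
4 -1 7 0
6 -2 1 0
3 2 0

x1 ↦ True; x2 ↦ True; x3 ↦ False; x4 ↦ True; x5 ↦ False; x6 ↦ False; x7 ↦ False

Try x7 = False.
(x4) alone gives x4 = True.
(x2) alone gives x2 = True.
(¬x6) alone gives x6 = False.
(x1) alone gives x1 = True.
(¬x5) alone gives x5 = False.
(¬x3) alone gives x3 = False.
All clauses are satisfied.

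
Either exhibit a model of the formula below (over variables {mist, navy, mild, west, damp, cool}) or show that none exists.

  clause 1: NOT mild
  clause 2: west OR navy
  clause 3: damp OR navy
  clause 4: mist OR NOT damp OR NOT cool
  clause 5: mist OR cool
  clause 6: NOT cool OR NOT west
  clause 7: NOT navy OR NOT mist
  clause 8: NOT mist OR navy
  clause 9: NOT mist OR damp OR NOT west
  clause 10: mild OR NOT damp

(NOT mild) alone gives mild = false.
(NOT damp) alone gives damp = false.
(navy) alone gives navy = true.
(NOT mist) alone gives mist = false.
(cool) alone gives cool = true.
(NOT west) alone gives west = false.
Every clause now holds.

mist: false; navy: true; mild: false; west: false; damp: false; cool: true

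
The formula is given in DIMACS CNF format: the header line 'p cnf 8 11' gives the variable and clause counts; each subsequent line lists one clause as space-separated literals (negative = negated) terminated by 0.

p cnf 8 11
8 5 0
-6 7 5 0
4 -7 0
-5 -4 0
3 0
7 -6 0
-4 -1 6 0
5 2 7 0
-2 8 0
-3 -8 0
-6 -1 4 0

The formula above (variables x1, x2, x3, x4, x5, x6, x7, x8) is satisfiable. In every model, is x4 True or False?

False

Suppose x4 = True.
From the singleton clause (¬x5), x5 = False.
From the singleton clause (x8), x8 = True.
From the singleton clause (x3), x3 = True.
Now (¬x3) is unsatisfied and unit — conflict.
So every satisfying assignment has x4 = False.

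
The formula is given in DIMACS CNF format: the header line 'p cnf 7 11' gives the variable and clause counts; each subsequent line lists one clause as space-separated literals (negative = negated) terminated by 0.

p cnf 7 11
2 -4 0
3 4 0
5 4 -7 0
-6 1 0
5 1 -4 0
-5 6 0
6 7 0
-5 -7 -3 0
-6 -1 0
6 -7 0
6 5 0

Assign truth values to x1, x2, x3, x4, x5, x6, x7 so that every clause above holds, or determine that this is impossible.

UNSATISFIABLE

Suppose x2 = True.
Suppose x3 = True.
Suppose x6 = False.
The clause (¬x5) is unit, so x5 = False.
But (x5) is also a unit clause — contradiction.
Undo x6 and try x6 = True.
The clause (x1) is unit, so x1 = True.
But (¬x1) is also a unit clause — contradiction.
Either choice for x6 ends in contradiction.
Undo x3 and try x3 = False.
The clause (x4) is unit, so x4 = True.
Suppose x6 = False.
The clause (¬x5) is unit, so x5 = False.
But (x5) is also a unit clause — contradiction.
Undo x6 and try x6 = True.
The clause (x1) is unit, so x1 = True.
But (¬x1) is also a unit clause — contradiction.
Either choice for x6 ends in contradiction.
Either choice for x3 ends in contradiction.
Undo x2 and try x2 = False.
The clause (¬x4) is unit, so x4 = False.
The clause (x3) is unit, so x3 = True.
Suppose x5 = True.
The clause (x6) is unit, so x6 = True.
The clause (x1) is unit, so x1 = True.
But (¬x1) is also a unit clause — contradiction.
Undo x5 and try x5 = False.
The clause (¬x7) is unit, so x7 = False.
The clause (x6) is unit, so x6 = True.
The clause (x1) is unit, so x1 = True.
But (¬x1) is also a unit clause — contradiction.
Either choice for x5 ends in contradiction.
Either choice for x2 ends in contradiction.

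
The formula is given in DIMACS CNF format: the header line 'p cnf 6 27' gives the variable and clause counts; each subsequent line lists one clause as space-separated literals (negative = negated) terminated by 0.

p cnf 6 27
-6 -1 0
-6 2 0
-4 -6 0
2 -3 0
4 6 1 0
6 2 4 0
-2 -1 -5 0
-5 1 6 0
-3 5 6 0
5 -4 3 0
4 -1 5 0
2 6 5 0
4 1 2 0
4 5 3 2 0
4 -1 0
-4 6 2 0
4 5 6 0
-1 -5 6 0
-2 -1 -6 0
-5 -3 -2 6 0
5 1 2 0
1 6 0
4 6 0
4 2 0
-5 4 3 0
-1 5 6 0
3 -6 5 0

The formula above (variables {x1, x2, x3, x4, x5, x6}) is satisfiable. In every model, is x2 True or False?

True

Suppose x2 = False.
The clause (¬x6) is unit, so x6 = False.
The clause (¬x3) is unit, so x3 = False.
The clause (x4) is unit, so x4 = True.
But (¬x4) is also a unit clause — contradiction.
So every satisfying assignment has x2 = True.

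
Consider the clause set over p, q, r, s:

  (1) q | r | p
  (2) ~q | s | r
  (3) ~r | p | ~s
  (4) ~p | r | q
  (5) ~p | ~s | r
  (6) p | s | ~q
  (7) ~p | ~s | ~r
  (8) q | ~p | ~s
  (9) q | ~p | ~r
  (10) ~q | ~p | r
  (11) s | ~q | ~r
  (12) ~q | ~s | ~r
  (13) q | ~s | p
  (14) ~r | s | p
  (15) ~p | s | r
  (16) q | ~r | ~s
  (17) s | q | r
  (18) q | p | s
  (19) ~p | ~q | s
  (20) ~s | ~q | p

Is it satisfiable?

Try q = 1.
Try s = 1.
The clause (~r) is unit, so r = 0.
The clause (~p) is unit, so p = 0.
Now (p) is unsatisfied and unit — conflict.
Backtrack on s: now try s = 0.
The clause (r) is unit, so r = 1.
Now (~r) is unsatisfied and unit — conflict.
Neither s = 1 nor s = 0 works.
Backtrack on q: now try q = 0.
Try r = 1.
The clause (~p) is unit, so p = 0.
The clause (~s) is unit, so s = 0.
Now (s) is unsatisfied and unit — conflict.
Backtrack on r: now try r = 0.
The clause (p) is unit, so p = 1.
Now (~p) is unsatisfied and unit — conflict.
Neither r = 1 nor r = 0 works.
Neither q = 1 nor q = 0 works.
No assignment satisfies every clause.

No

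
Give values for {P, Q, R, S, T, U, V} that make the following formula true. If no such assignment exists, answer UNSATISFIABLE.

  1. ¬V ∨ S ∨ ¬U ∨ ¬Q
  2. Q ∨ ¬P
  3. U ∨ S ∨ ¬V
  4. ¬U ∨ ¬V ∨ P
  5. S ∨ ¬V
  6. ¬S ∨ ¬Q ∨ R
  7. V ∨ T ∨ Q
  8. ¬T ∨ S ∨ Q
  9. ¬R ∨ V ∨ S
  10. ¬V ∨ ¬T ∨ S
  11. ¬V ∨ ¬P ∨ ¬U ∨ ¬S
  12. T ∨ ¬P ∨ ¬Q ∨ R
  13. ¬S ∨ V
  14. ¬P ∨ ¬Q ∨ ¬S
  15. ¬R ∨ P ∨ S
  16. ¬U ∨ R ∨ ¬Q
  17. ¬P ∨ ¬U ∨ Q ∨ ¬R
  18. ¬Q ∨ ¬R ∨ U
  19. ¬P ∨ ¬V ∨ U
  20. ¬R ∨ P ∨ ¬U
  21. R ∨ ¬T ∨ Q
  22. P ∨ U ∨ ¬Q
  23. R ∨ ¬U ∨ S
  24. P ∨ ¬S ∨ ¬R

Try Q = False.
The clause (¬P) is unit, so P = False.
Try U = False.
Try S = True.
The clause (V) is unit, so V = True.
The clause (¬R) is unit, so R = False.
The clause (¬T) is unit, so T = False.
This assignment satisfies each clause.

P: False; Q: False; R: False; S: True; T: False; U: False; V: True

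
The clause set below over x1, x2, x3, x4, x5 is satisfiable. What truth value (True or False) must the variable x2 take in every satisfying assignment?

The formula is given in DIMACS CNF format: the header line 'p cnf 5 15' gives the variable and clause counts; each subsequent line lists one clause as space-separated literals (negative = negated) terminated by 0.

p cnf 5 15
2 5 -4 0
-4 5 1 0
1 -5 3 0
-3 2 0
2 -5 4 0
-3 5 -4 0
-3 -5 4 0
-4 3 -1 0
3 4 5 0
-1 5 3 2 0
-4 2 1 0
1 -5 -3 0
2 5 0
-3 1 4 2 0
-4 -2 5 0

Suppose x2 = False.
Unit clause (¬x3) forces x3 = False.
Unit clause (x5) forces x5 = True.
Unit clause (x1) forces x1 = True.
Unit clause (x4) forces x4 = True.
That conflicts with the unit clause (¬x4).
So every satisfying assignment has x2 = True.

True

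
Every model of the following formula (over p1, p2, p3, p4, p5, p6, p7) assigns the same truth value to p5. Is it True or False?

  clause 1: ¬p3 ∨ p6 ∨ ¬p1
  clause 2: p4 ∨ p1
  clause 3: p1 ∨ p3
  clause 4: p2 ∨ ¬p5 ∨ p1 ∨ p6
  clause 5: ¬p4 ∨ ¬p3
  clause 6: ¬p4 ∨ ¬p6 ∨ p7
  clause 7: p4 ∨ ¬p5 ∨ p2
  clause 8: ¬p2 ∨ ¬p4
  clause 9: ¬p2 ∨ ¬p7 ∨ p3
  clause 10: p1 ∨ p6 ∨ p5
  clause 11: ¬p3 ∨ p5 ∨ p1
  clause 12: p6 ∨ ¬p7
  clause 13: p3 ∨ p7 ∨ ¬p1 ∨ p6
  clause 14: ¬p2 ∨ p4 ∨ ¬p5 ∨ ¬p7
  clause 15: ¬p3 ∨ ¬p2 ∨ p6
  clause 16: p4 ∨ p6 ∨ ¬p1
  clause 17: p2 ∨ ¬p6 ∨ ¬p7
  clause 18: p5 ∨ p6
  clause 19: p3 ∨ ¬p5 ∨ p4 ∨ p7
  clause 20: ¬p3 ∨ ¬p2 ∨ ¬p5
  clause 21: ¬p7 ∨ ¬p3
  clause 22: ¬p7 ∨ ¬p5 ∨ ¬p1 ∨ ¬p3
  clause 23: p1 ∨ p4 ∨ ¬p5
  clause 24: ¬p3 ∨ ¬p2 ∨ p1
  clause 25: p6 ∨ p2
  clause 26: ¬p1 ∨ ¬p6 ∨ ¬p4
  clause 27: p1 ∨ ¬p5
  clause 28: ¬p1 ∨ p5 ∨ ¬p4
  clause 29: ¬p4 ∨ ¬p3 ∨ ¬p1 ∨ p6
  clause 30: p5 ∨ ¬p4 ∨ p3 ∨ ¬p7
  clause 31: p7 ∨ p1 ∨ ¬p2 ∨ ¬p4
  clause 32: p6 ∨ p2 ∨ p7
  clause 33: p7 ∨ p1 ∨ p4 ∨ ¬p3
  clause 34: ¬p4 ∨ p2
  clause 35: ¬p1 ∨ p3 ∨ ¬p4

Suppose p5 = True.
From the singleton clause (p1), p1 = True.
Case p3 = False:
From the singleton clause (¬p4), p4 = False.
From the singleton clause (p2), p2 = True.
From the singleton clause (¬p7), p7 = False.
Now (p7) is unsatisfied and unit — conflict.
Backtrack on p3: now try p3 = True.
From the singleton clause (p6), p6 = True.
From the singleton clause (¬p4), p4 = False.
From the singleton clause (p2), p2 = True.
Now (¬p2) is unsatisfied and unit — conflict.
Neither p3 = True nor p3 = False works.
So every satisfying assignment has p5 = False.

False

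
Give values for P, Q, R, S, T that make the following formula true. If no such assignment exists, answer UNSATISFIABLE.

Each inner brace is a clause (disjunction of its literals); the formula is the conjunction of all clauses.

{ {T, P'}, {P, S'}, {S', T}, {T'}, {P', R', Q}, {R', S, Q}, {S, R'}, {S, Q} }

P ↦ 0, Q ↦ 1, R ↦ 0, S ↦ 0, T ↦ 0

Unit clause (T') forces T = 0.
Unit clause (P') forces P = 0.
Unit clause (S') forces S = 0.
Unit clause (R') forces R = 0.
Unit clause (Q) forces Q = 1.
This assignment satisfies each clause.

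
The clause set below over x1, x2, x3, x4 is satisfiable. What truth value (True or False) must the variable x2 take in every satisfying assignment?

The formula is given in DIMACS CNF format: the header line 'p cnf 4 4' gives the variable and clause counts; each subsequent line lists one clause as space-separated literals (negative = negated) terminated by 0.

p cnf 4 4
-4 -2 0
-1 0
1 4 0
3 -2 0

False

Suppose x2 = True.
From the singleton clause (¬x4), x4 = False.
From the singleton clause (¬x1), x1 = False.
But (x1) is also a unit clause — contradiction.
So every satisfying assignment has x2 = False.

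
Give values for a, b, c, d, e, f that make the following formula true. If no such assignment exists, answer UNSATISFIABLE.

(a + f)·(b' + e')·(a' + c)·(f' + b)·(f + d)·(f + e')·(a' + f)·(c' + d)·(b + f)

Suppose a = 0.
Unit clause (f) forces f = 1.
Unit clause (b) forces b = 1.
Unit clause (e') forces e = 0.
Suppose c = 0.
No clause remains; d is free.

a ↦ 0; b ↦ 1; c ↦ 0; d ↦ 0; e ↦ 0; f ↦ 1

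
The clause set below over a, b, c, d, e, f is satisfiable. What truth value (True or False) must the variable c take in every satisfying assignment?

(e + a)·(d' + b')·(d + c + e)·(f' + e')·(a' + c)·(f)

Suppose c = 0.
From the singleton clause (a'), a = 0.
From the singleton clause (e), e = 1.
From the singleton clause (f'), f = 0.
Now (f) is unsatisfied and unit — conflict.
So every satisfying assignment has c = True.

True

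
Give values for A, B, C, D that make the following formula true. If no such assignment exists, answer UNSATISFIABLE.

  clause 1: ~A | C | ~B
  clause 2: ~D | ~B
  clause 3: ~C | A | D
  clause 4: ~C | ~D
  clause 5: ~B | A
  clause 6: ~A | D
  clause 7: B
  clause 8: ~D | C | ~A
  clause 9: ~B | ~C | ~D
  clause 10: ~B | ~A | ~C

Unit clause (B) forces B = 1.
Unit clause (~D) forces D = 0.
Unit clause (A) forces A = 1.
That conflicts with the unit clause (~A).

UNSATISFIABLE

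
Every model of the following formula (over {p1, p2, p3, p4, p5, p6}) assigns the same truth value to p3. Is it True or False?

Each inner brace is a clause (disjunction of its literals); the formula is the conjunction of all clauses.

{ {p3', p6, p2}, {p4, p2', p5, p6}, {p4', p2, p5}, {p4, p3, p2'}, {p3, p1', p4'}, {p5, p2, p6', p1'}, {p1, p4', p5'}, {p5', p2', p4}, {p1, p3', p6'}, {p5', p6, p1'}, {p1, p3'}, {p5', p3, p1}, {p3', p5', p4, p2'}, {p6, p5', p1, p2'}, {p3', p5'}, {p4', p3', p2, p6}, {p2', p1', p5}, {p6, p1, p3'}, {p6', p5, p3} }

Suppose p3 = 1.
Unit clause (p1) forces p1 = 1.
Unit clause (p5') forces p5 = 0.
Unit clause (p2') forces p2 = 0.
Unit clause (p6) forces p6 = 1.
But (p6') is also a unit clause — contradiction.
So every satisfying assignment has p3 = False.

False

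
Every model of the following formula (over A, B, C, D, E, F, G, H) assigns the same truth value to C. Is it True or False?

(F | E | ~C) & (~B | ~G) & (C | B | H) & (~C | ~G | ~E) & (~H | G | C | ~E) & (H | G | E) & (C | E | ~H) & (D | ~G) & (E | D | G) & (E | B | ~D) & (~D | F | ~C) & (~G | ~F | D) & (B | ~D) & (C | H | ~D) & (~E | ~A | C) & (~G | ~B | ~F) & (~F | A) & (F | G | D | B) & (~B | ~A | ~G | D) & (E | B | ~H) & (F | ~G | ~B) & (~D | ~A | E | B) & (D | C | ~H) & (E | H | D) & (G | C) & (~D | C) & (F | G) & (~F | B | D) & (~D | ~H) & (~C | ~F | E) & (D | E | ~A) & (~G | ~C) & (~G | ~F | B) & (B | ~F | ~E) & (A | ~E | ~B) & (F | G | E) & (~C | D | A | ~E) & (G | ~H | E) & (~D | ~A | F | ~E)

True

Suppose C = 0.
From the singleton clause (G), G = 1.
From the singleton clause (~B), B = 0.
From the singleton clause (H), H = 1.
From the singleton clause (E), E = 1.
From the singleton clause (D), D = 1.
But (~D) is also a unit clause — contradiction.
So every satisfying assignment has C = True.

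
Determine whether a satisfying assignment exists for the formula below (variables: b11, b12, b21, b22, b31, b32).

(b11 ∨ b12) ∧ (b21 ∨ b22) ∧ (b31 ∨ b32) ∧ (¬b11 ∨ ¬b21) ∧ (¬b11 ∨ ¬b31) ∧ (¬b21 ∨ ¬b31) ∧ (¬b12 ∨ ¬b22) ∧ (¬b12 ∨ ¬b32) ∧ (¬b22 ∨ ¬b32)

Branch on b11: set b11 = True.
(¬b21) alone gives b21 = False.
(b22) alone gives b22 = True.
(¬b31) alone gives b31 = False.
(b32) alone gives b32 = True.
Now (¬b32) is unsatisfied and unit — conflict.
Undo b11 and try b11 = False.
(b12) alone gives b12 = True.
(¬b22) alone gives b22 = False.
(b21) alone gives b21 = True.
(¬b31) alone gives b31 = False.
(b32) alone gives b32 = True.
Now (¬b32) is unsatisfied and unit — conflict.
Neither b11 = True nor b11 = False works.
No assignment satisfies every clause.

No, unsatisfiable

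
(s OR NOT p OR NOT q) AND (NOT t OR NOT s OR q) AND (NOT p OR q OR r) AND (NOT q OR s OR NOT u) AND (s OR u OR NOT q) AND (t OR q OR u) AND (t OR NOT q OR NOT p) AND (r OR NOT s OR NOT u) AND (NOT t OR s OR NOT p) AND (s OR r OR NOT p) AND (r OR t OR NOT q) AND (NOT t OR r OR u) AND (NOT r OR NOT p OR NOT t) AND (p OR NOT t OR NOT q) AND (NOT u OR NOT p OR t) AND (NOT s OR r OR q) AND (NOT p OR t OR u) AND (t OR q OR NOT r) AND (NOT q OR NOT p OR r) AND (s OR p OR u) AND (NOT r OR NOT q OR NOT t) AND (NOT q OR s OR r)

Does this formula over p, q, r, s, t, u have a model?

Suppose s = false.
Suppose p = false.
From the singleton clause (u), u = true.
From the singleton clause (NOT q), q = false.
Suppose t = true.
No clause remains; r is free.
A satisfying assignment: p ↦ false,  q ↦ false,  r ↦ true,  s ↦ false,  t ↦ true,  u ↦ true.

Satisfiable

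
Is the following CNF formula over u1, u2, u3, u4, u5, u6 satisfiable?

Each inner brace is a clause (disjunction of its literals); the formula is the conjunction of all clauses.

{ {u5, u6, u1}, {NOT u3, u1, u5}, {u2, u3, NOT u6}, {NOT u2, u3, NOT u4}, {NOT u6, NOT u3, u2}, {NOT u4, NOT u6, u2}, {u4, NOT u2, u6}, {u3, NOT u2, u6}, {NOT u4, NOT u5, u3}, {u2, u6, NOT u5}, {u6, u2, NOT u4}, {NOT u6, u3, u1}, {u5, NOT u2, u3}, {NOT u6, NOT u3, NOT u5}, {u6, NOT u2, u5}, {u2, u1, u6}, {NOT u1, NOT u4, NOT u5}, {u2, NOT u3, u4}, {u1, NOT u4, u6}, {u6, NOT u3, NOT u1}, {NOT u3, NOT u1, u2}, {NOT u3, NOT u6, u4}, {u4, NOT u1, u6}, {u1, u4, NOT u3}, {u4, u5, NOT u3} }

Try u5 = true.
Try u4 = false.
Try u2 = true.
Unit clause (u6) forces u6 = true.
Unit clause (NOT u3) forces u3 = false.
Unit clause (u1) forces u1 = true.
All clauses are satisfied.
A satisfying assignment: u1: true,  u2: true,  u3: false,  u4: false,  u5: true,  u6: true.

Yes, satisfiable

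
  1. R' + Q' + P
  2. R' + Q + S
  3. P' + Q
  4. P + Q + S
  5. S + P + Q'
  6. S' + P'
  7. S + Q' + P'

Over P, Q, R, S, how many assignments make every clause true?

3

There are 2^4 = 16 truth assignments over (P, Q, R, S).
Check each against the 7 clauses (columns in the order P, Q, R, S):
  F F F F  ✗ fails (P + Q + S)
  F F F T  ✓ satisfies all
  F F T F  ✗ fails (R' + Q + S)
  F F T T  ✓ satisfies all
  F T F F  ✗ fails (S + P + Q')
  F T F T  ✓ satisfies all
  F T T F  ✗ fails (R' + Q' + P)
  F T T T  ✗ fails (R' + Q' + P)
  T F F F  ✗ fails (P' + Q)
  T F F T  ✗ fails (P' + Q)
  T F T F  ✗ fails (R' + Q + S)
  T F T T  ✗ fails (P' + Q)
  T T F F  ✗ fails (S + Q' + P')
  T T F T  ✗ fails (S' + P')
  T T T F  ✗ fails (S + Q' + P')
  T T T T  ✗ fails (S' + P')
3 of the 16 rows are models.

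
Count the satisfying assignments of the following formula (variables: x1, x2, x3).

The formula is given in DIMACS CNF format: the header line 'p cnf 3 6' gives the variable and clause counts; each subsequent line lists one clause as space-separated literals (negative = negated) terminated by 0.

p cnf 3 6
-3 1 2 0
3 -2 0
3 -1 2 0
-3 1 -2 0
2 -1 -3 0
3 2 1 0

1

There are 2^3 = 8 truth assignments over (x1, x2, x3).
Check each against the 6 clauses (columns in the order x1, x2, x3):
  F F F  ✗ fails (x3 ∨ x2 ∨ x1)
  F F T  ✗ fails (¬x3 ∨ x1 ∨ x2)
  F T F  ✗ fails (x3 ∨ ¬x2)
  F T T  ✗ fails (¬x3 ∨ x1 ∨ ¬x2)
  T F F  ✗ fails (x3 ∨ ¬x1 ∨ x2)
  T F T  ✗ fails (x2 ∨ ¬x1 ∨ ¬x3)
  T T F  ✗ fails (x3 ∨ ¬x2)
  T T T  ✓ satisfies all
1 of the 8 rows is a model.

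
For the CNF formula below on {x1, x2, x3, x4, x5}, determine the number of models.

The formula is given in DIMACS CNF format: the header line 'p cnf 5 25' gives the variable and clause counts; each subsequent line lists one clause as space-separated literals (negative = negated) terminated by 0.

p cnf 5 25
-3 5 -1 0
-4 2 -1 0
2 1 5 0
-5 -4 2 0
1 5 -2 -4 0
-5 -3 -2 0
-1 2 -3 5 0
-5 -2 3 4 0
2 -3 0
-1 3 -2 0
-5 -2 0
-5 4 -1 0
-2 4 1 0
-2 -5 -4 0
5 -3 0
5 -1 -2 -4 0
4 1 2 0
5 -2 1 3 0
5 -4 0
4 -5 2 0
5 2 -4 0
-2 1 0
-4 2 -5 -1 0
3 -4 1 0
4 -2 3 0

1

There are 2^5 = 32 truth assignments over (x1, x2, x3, x4, x5).
Split on x1. With x1 = True, the clauses containing x1 are satisfied and ¬x1 drops from the rest; 1 of the 2^4 = 16 assignments to the other variables satisfy what remains.
With x1 = False, by the same count on the reduced clause set, 0 assignments work.
Total: 1 + 0 = 1.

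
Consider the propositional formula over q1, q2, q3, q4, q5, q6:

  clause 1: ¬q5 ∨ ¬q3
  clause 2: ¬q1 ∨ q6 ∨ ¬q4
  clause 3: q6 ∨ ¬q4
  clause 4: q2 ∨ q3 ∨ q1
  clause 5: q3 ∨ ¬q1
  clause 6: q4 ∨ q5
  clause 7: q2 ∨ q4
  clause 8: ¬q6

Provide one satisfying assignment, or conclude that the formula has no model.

Unit clause (¬q6) forces q6 = False.
Unit clause (¬q4) forces q4 = False.
Unit clause (q5) forces q5 = True.
Unit clause (¬q3) forces q3 = False.
Unit clause (¬q1) forces q1 = False.
Unit clause (q2) forces q2 = True.
Every clause now holds.

q1: False,  q2: True,  q3: False,  q4: False,  q5: True,  q6: False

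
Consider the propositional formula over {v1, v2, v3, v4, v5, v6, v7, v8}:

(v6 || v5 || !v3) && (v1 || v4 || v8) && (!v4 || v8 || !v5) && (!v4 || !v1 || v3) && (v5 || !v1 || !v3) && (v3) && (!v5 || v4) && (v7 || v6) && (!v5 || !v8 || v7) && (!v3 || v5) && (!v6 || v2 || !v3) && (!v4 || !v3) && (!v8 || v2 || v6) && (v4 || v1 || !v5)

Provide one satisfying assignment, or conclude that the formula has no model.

UNSATISFIABLE

(v3) alone gives v3 = true.
(v5) alone gives v5 = true.
(v4) alone gives v4 = true.
But (!v4) is also a unit clause — contradiction.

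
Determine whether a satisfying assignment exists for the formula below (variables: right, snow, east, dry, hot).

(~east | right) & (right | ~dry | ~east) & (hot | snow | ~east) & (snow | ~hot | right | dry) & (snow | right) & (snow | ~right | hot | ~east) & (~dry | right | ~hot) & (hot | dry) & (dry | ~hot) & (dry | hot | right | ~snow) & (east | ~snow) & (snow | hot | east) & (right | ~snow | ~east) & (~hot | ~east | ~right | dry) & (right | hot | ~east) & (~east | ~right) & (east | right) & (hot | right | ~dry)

Suppose east = 0.
Unit clause (~snow) forces snow = 0.
Unit clause (right) forces right = 1.
Unit clause (hot) forces hot = 1.
Unit clause (dry) forces dry = 1.
All clauses are satisfied.
A satisfying assignment: right=1, snow=0, east=0, dry=1, hot=1.

Yes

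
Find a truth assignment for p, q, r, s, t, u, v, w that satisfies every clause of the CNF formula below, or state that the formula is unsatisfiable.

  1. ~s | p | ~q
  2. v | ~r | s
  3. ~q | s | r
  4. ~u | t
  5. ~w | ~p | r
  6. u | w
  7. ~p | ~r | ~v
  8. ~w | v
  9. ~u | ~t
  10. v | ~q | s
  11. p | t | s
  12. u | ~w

Branch on u: set u = 0.
(w) alone gives w = 1.
That conflicts with the unit clause (~w).
That branch fails; take u = 1 instead.
(t) alone gives t = 1.
That conflicts with the unit clause (~t).
Both values of u lead to a conflict.

UNSATISFIABLE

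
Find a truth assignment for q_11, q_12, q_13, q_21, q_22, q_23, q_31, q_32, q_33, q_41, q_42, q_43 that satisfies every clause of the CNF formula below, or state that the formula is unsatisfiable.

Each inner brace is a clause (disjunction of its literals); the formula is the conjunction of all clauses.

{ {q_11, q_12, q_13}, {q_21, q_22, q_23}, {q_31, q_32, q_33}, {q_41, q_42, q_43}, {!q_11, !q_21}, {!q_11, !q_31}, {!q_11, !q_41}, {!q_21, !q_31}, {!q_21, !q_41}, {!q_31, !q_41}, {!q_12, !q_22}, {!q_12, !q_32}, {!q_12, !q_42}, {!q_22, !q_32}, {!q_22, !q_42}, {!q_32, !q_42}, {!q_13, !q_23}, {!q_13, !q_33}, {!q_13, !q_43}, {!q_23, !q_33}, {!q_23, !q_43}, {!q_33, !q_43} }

Try q_11 = false.
Try q_12 = true.
The clause (!q_22) is unit, so q_22 = false.
The clause (!q_32) is unit, so q_32 = false.
The clause (!q_42) is unit, so q_42 = false.
Try q_21 = true.
The clause (!q_31) is unit, so q_31 = false.
The clause (q_33) is unit, so q_33 = true.
The clause (!q_41) is unit, so q_41 = false.
The clause (q_43) is unit, so q_43 = true.
But (!q_43) is also a unit clause — contradiction.
That branch fails; take q_21 = false instead.
The clause (q_23) is unit, so q_23 = true.
The clause (!q_13) is unit, so q_13 = false.
The clause (!q_33) is unit, so q_33 = false.
The clause (q_31) is unit, so q_31 = true.
The clause (!q_41) is unit, so q_41 = false.
The clause (q_43) is unit, so q_43 = true.
But (!q_43) is also a unit clause — contradiction.
Either choice for q_21 ends in contradiction.
That branch fails; take q_12 = false instead.
The clause (q_13) is unit, so q_13 = true.
The clause (!q_23) is unit, so q_23 = false.
The clause (!q_33) is unit, so q_33 = false.
The clause (!q_43) is unit, so q_43 = false.
Try q_21 = true.
The clause (!q_31) is unit, so q_31 = false.
The clause (q_32) is unit, so q_32 = true.
The clause (!q_41) is unit, so q_41 = false.
The clause (q_42) is unit, so q_42 = true.
But (!q_42) is also a unit clause — contradiction.
That branch fails; take q_21 = false instead.
The clause (q_22) is unit, so q_22 = true.
The clause (!q_32) is unit, so q_32 = false.
The clause (q_31) is unit, so q_31 = true.
The clause (!q_41) is unit, so q_41 = false.
The clause (q_42) is unit, so q_42 = true.
But (!q_42) is also a unit clause — contradiction.
Either choice for q_21 ends in contradiction.
Either choice for q_12 ends in contradiction.
That branch fails; take q_11 = true instead.
The clause (!q_21) is unit, so q_21 = false.
The clause (!q_31) is unit, so q_31 = false.
The clause (!q_41) is unit, so q_41 = false.
Try q_22 = true.
The clause (!q_12) is unit, so q_12 = false.
The clause (!q_32) is unit, so q_32 = false.
The clause (q_33) is unit, so q_33 = true.
The clause (!q_42) is unit, so q_42 = false.
The clause (q_43) is unit, so q_43 = true.
But (!q_43) is also a unit clause — contradiction.
That branch fails; take q_22 = false instead.
The clause (q_23) is unit, so q_23 = true.
The clause (!q_13) is unit, so q_13 = false.
The clause (!q_33) is unit, so q_33 = false.
The clause (q_32) is unit, so q_32 = true.
The clause (!q_12) is unit, so q_12 = false.
The clause (!q_42) is unit, so q_42 = false.
The clause (q_43) is unit, so q_43 = true.
But (!q_43) is also a unit clause — contradiction.
Either choice for q_22 ends in contradiction.
Either choice for q_11 ends in contradiction.

UNSATISFIABLE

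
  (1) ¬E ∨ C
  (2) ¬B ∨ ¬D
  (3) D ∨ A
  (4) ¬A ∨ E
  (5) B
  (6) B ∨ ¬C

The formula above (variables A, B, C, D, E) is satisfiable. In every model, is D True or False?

Suppose D = True.
Unit clause (¬B) forces B = False.
But (B) is also a unit clause — contradiction.
So every satisfying assignment has D = False.

False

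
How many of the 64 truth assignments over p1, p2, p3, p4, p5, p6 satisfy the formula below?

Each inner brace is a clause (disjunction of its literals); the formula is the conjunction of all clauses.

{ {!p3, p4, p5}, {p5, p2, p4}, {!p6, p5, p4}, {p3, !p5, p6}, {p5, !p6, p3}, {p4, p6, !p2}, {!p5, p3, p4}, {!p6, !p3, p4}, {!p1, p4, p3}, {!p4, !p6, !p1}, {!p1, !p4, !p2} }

There are 2^6 = 64 truth assignments over (p1, p2, p3, p4, p5, p6).
Split on p4. With p4 = true, the clauses containing p4 are satisfied and !p4 drops from the rest; 15 of the 2^5 = 32 assignments to the other variables satisfy what remains.
With p4 = false, by the same count on the reduced clause set, 2 assignments work.
Total: 15 + 2 = 17.

17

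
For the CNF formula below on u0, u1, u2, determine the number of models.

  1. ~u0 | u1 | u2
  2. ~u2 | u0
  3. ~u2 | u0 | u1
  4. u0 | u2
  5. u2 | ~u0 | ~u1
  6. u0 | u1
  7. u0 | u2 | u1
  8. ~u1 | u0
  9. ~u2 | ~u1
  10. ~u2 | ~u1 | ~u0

1

There are 2^3 = 8 truth assignments over (u0, u1, u2).
Check each against the 10 clauses (columns in the order u0, u1, u2):
  F F F  ✗ fails (u0 | u2)
  F F T  ✗ fails (~u2 | u0)
  F T F  ✗ fails (u0 | u2)
  F T T  ✗ fails (~u2 | u0)
  T F F  ✗ fails (~u0 | u1 | u2)
  T F T  ✓ satisfies all
  T T F  ✗ fails (u2 | ~u0 | ~u1)
  T T T  ✗ fails (~u2 | ~u1)
1 of the 8 rows is a model.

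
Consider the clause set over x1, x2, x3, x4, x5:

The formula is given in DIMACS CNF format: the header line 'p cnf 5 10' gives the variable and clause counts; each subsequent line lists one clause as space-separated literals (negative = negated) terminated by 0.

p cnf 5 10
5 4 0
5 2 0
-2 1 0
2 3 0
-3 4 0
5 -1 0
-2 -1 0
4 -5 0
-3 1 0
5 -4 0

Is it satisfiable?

Branch on x5: set x5 = True.
The clause (x4) is unit, so x4 = True.
Branch on x2: set x2 = False.
The clause (x3) is unit, so x3 = True.
The clause (x1) is unit, so x1 = True.
All clauses are satisfied.
A satisfying assignment: x1 ↦ True, x2 ↦ False, x3 ↦ True, x4 ↦ True, x5 ↦ True.

Yes, satisfiable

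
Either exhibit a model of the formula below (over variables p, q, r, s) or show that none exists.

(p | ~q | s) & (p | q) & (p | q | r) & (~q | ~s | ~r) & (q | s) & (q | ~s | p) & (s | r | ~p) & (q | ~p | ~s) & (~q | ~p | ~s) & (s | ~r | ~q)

Case p = 0:
Unit clause (q) forces q = 1.
Unit clause (s) forces s = 1.
Unit clause (~r) forces r = 0.
All clauses are satisfied.

p=0,  q=1,  r=0,  s=1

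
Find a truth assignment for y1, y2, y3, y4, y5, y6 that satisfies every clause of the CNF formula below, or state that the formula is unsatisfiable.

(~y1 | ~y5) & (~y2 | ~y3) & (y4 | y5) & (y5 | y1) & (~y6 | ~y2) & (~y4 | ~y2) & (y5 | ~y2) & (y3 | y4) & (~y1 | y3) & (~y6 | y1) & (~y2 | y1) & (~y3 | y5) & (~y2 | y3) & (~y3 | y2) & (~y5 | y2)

UNSATISFIABLE

Try y1 = 0.
From the singleton clause (y5), y5 = 1.
From the singleton clause (~y6), y6 = 0.
From the singleton clause (~y2), y2 = 0.
That conflicts with the unit clause (y2).
Undo y1 and try y1 = 1.
From the singleton clause (~y5), y5 = 0.
From the singleton clause (y4), y4 = 1.
From the singleton clause (~y2), y2 = 0.
From the singleton clause (y3), y3 = 1.
That conflicts with the unit clause (~y3).
Both values of y1 lead to a conflict.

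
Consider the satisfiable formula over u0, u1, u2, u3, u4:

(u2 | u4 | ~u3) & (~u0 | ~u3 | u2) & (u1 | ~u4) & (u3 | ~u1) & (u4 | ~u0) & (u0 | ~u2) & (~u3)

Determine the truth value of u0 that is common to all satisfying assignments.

False

Suppose u0 = 1.
(u4) alone gives u4 = 1.
(u1) alone gives u1 = 1.
(u3) alone gives u3 = 1.
That conflicts with the unit clause (~u3).
So every satisfying assignment has u0 = False.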